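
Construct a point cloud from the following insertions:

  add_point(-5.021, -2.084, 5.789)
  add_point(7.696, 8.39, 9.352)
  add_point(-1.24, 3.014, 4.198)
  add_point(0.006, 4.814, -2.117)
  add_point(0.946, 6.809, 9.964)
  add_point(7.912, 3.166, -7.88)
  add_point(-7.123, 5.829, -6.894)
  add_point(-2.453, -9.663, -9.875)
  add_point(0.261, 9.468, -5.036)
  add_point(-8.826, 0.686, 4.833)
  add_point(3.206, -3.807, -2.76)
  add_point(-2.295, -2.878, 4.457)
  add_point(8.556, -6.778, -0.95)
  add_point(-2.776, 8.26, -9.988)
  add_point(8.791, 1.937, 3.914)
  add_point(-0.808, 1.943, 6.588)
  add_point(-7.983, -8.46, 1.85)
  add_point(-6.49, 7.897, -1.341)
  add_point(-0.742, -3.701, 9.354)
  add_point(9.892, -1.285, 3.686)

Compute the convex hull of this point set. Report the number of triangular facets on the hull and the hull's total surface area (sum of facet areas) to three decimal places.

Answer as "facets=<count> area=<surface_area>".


facets=22 area=1271.064

Points on the hull: [1, 4, 5, 6, 7, 8, 9, 12, 13, 16, 17, 18, 19] (13 of 20).

Triangle areas on the boundary:
  f1: (p6, p16, p9) → 62.1480
  f2: (p6, p16, p7) → 99.4706
  f3: (p5, p1, p19) → 71.1177
  f4: (p5, p1, p8) → 82.9130
  f5: (p17, p1, p8) → 63.7038
  f6: (p17, p6, p9) → 27.7216
  f7: (p12, p16, p7) → 91.1386
  f8: (p12, p5, p19) → 43.0303
  f9: (p12, p5, p7) → 85.4347
  f10: (p18, p1, p19) → 68.3488
  f11: (p18, p12, p19) → 44.9221
  f12: (p18, p12, p16) → 80.5389
  f13: (p18, p16, p9) → 46.5737
  f14: (p13, p6, p7) → 48.0627
  f15: (p13, p5, p7) → 96.7633
  f16: (p13, p5, p8) → 30.5834
  f17: (p13, p17, p8) → 23.2121
  f18: (p13, p17, p6) → 16.8264
  f19: (p4, p18, p9) → 52.5794
  f20: (p4, p18, p1) → 34.4331
  f21: (p4, p17, p9) → 59.1178
  f22: (p4, p17, p1) → 42.4240
Σ area = 1271.064

Euler: V−E+F = 13−33+22 = 2.


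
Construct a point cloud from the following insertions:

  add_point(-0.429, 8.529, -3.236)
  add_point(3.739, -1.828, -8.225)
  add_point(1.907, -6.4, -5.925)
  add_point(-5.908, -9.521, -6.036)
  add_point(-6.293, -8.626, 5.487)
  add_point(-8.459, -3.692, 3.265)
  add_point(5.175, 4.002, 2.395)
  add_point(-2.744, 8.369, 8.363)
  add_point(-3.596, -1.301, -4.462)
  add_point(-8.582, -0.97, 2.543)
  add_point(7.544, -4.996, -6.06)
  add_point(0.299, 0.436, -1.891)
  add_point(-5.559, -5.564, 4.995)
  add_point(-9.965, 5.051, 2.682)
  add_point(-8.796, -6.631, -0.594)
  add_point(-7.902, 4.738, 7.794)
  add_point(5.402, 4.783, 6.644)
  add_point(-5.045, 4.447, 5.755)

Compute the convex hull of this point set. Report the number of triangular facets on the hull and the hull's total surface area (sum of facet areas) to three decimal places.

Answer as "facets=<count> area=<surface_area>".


facets=20 area=907.001

Points on the hull: [0, 1, 3, 4, 5, 6, 7, 10, 13, 14, 15, 16] (12 of 18).

Area of each hull facet:
  f1: (p0, p3, p13) → 100.6376
  f2: (p4, p3, p10) → 82.0600
  f3: (p1, p3, p10) → 33.6454
  f4: (p1, p0, p10) → 27.0759
  f5: (p1, p0, p3) → 75.2779
  f6: (p14, p3, p13) → 31.0593
  f7: (p14, p4, p3) → 21.1121
  f8: (p16, p4, p10) → 130.9411
  f9: (p5, p14, p13) → 18.3220
  f10: (p5, p14, p4) → 13.9305
  f11: (p6, p0, p10) → 57.3894
  f12: (p6, p16, p10) → 17.0235
  f13: (p6, p16, p0) → 16.5489
  f14: (p7, p0, p13) → 52.4062
  f15: (p7, p16, p0) → 50.0914
  f16: (p7, p16, p4) → 77.5902
  f17: (p15, p7, p13) → 16.3464
  f18: (p15, p7, p4) → 37.9340
  f19: (p15, p5, p13) → 24.1456
  f20: (p15, p5, p4) → 23.4636
Σ area = 907.001

Check V−E+F: 12 − 30 + 20 = 2.


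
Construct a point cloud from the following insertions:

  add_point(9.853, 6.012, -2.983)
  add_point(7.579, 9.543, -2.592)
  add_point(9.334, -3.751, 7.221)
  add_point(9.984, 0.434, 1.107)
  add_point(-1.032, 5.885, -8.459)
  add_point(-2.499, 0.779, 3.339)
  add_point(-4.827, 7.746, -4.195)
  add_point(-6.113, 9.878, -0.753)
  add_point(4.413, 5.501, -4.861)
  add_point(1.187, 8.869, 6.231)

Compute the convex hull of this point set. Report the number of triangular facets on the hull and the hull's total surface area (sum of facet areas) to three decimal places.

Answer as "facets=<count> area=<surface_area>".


Hull vertices (9/10): indices [0, 1, 2, 3, 4, 5, 6, 7, 9].

Triangle areas on the boundary:
  f1: (p4, p2, p3) → 44.5031
  f2: (p5, p4, p2) → 81.7626
  f3: (p5, p9, p7) → 43.2807
  f4: (p5, p9, p2) → 61.2720
  f5: (p1, p9, p2) → 80.2959
  f6: (p1, p4, p7) → 54.9466
  f7: (p1, p9, p7) → 54.8605
  f8: (p6, p4, p7) → 4.9273
  f9: (p6, p5, p7) → 21.9816
  f10: (p6, p5, p4) → 31.1630
  f11: (p0, p2, p3) → 8.9157
  f12: (p0, p1, p2) → 25.9543
  f13: (p0, p4, p3) → 40.5344
  f14: (p0, p1, p4) → 23.1876
Σ area = 577.585

Check V−E+F: 9 − 21 + 14 = 2.

facets=14 area=577.585


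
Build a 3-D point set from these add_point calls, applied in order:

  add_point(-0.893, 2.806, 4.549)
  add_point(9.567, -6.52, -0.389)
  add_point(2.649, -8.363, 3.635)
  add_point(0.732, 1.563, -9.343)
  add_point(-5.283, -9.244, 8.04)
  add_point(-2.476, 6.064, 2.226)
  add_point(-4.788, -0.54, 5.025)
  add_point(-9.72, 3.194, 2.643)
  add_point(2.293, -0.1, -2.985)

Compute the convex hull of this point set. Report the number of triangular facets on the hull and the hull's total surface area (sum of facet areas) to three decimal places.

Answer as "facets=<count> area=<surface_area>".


Points on the hull: [0, 1, 2, 3, 4, 5, 6, 7] (8 of 9).

Area of each hull facet:
  f1: (p3, p4, p7) → 114.0274
  f2: (p2, p3, p1) → 61.1866
  f3: (p2, p3, p4) → 70.5641
  f4: (p2, p0, p1) → 48.1111
  f5: (p2, p0, p4) → 52.3964
  f6: (p6, p4, p7) → 24.2501
  f7: (p6, p0, p7) → 16.8626
  f8: (p6, p0, p4) → 17.3750
  f9: (p5, p3, p1) → 93.8643
  f10: (p5, p0, p1) → 26.5976
  f11: (p5, p3, p7) → 49.4466
  f12: (p5, p0, p7) → 16.7787
Σ area = 591.461

Euler: V−E+F = 8−18+12 = 2.

facets=12 area=591.461


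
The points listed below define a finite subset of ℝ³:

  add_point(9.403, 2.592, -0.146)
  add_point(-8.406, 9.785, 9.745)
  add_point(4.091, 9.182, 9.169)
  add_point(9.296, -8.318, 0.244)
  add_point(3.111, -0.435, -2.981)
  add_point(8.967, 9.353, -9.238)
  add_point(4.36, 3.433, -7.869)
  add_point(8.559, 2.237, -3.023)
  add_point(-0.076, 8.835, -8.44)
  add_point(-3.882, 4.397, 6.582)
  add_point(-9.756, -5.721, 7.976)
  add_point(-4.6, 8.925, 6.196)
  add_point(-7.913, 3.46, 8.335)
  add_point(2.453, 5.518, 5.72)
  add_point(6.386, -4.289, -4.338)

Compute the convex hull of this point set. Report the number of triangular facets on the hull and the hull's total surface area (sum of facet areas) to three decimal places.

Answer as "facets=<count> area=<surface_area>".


Points on the hull: [0, 1, 2, 3, 5, 6, 8, 10, 14] (9 of 15).

Area of each hull facet:
  f1: (p2, p1, p10) → 98.0457
  f2: (p2, p5, p0) → 68.8046
  f3: (p2, p5, p1) → 113.7781
  f4: (p8, p1, p10) → 155.8250
  f5: (p8, p5, p1) → 79.3266
  f6: (p8, p14, p10) → 153.6173
  f7: (p3, p2, p10) → 181.4878
  f8: (p3, p2, p0) → 59.7892
  f9: (p3, p14, p10) → 68.3699
  f10: (p3, p5, p0) → 48.3595
  f11: (p3, p14, p5) → 35.4226
  f12: (p6, p14, p5) → 26.1349
  f13: (p6, p8, p5) → 26.0192
  f14: (p6, p8, p14) → 15.5634
Σ area = 1130.544

Euler: V−E+F = 9−21+14 = 2.

facets=14 area=1130.544


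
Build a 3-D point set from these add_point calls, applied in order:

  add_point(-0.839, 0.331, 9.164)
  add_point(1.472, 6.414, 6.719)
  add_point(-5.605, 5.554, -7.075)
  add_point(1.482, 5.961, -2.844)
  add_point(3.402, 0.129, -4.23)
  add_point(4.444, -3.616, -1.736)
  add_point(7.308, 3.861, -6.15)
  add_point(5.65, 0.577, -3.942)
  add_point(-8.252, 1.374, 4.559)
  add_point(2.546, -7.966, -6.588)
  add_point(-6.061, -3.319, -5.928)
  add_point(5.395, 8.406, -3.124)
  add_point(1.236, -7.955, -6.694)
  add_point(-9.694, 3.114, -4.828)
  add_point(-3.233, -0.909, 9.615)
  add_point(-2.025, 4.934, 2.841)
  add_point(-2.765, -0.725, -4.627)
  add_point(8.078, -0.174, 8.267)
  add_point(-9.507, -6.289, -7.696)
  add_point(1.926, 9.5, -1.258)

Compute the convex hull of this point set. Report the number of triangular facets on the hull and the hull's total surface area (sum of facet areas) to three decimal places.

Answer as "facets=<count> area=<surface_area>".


facets=22 area=952.336

Extreme-point indices: [0, 1, 2, 6, 8, 9, 11, 12, 13, 14, 17, 18, 19] — 13 of 20 on the boundary.

Per-facet area ½‖(b−a)×(c−a)‖:
  f1: (p9, p6, p17) → 93.7399
  f2: (p9, p6, p18) → 75.5857
  f3: (p9, p14, p17) → 97.8781
  f4: (p8, p1, p14) → 34.0937
  f5: (p8, p18, p13) → 47.1873
  f6: (p8, p14, p18) → 47.9651
  f7: (p0, p14, p17) → 6.2403
  f8: (p0, p1, p17) → 29.5981
  f9: (p0, p1, p14) → 6.3256
  f10: (p2, p18, p13) → 24.6605
  f11: (p2, p6, p18) → 80.0233
  f12: (p11, p6, p17) → 41.6988
  f13: (p11, p1, p17) → 50.9668
  f14: (p11, p2, p6) → 34.7493
  f15: (p12, p14, p18) → 97.6175
  f16: (p12, p9, p18) → 1.0391
  f17: (p12, p9, p14) → 11.8540
  f18: (p19, p11, p1) → 16.2396
  f19: (p19, p11, p2) → 20.3325
  f20: (p19, p2, p13) → 23.4197
  f21: (p19, p8, p13) → 63.3324
  f22: (p19, p8, p1) → 47.7889
Σ area = 952.336

Euler characteristic 13−33+22 = 2 ✓


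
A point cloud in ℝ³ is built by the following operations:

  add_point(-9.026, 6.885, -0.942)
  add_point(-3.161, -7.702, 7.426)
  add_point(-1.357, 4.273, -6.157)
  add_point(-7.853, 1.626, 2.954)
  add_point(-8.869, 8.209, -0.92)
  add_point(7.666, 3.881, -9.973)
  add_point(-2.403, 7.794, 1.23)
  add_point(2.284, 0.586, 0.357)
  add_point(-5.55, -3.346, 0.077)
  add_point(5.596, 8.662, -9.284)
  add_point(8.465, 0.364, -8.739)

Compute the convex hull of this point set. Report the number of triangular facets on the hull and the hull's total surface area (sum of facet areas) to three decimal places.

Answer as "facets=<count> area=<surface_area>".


Hull vertices (11/11): indices [0, 1, 2, 3, 4, 5, 6, 7, 8, 9, 10].

Area of each hull facet:
  f1: (p8, p1, p10) → 71.4180
  f2: (p5, p9, p10) → 4.7667
  f3: (p3, p6, p1) → 43.4469
  f4: (p3, p8, p0) → 18.5890
  f5: (p3, p8, p1) → 27.2844
  f6: (p4, p6, p9) → 42.8424
  f7: (p4, p3, p0) → 2.9076
  f8: (p4, p3, p6) → 24.7806
  f9: (p7, p1, p10) → 46.6531
  f10: (p7, p6, p1) → 50.7195
  f11: (p7, p9, p10) → 47.8258
  f12: (p7, p6, p9) → 53.5204
  f13: (p2, p8, p10) → 56.5730
  f14: (p2, p5, p10) → 18.5861
  f15: (p2, p8, p0) → 46.4347
  f16: (p2, p5, p9) → 23.0083
  f17: (p2, p4, p0) → 6.3138
  f18: (p2, p4, p9) → 35.5428
Σ area = 621.213

Check V−E+F: 11 − 27 + 18 = 2.

facets=18 area=621.213


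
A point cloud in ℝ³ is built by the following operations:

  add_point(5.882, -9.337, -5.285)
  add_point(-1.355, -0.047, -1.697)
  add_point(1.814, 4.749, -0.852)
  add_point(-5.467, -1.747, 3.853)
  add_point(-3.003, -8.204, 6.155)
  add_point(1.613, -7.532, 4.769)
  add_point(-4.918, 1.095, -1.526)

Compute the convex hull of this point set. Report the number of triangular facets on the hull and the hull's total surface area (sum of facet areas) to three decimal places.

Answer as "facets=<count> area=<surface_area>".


Hull vertices (6/7): indices [0, 2, 3, 4, 5, 6].

Area of each hull facet:
  f1: (p6, p2, p3) → 22.8954
  f2: (p6, p2, p0) → 57.3126
  f3: (p6, p4, p3) → 16.7084
  f4: (p6, p4, p0) → 83.4330
  f5: (p5, p2, p3) → 49.5342
  f6: (p5, p4, p3) → 17.6193
  f7: (p5, p2, p0) → 72.6701
  f8: (p5, p4, p0) → 21.5105
Σ area = 341.684

Euler: V−E+F = 6−12+8 = 2.

facets=8 area=341.684


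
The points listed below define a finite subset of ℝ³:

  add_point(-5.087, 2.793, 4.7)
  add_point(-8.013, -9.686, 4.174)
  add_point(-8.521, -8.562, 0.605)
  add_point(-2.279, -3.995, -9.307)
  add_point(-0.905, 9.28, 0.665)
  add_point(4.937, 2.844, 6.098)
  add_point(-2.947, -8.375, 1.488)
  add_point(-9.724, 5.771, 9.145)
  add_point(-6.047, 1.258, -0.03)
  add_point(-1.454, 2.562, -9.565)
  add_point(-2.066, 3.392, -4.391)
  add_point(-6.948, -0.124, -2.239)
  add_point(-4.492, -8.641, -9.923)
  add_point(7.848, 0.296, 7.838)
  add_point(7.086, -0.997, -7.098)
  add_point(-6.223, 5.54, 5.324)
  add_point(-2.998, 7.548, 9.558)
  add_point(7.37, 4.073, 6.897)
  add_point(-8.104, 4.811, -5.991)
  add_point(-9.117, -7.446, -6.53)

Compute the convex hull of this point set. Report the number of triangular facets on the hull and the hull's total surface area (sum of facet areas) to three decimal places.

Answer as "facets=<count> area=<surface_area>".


Extreme-point indices: [1, 2, 4, 6, 7, 9, 12, 13, 14, 16, 17, 18, 19] — 13 of 20 on the boundary.

Facet areas (half cross-product norm):
  f1: (p1, p13, p7) → 137.8993
  f2: (p19, p12, p1) → 28.8674
  f3: (p6, p1, p13) → 37.5072
  f4: (p6, p12, p1) → 31.9568
  f5: (p14, p9, p12) → 55.2151
  f6: (p14, p6, p13) → 99.0292
  f7: (p14, p6, p12) → 77.2570
  f8: (p14, p4, p9) → 58.5754
  f9: (p2, p1, p7) → 30.8247
  f10: (p2, p19, p7) → 56.4298
  f11: (p2, p19, p1) → 2.1534
  f12: (p16, p13, p7) → 34.9585
  f13: (p16, p4, p7) → 31.6925
  f14: (p18, p4, p7) → 67.6230
  f15: (p18, p4, p9) → 41.8554
  f16: (p18, p19, p7) → 93.4387
  f17: (p18, p9, p12) → 45.6332
  f18: (p18, p19, p12) → 35.5805
  f19: (p17, p14, p13) → 29.0460
  f20: (p17, p14, p4) → 80.3195
  f21: (p17, p16, p13) → 20.6472
  f22: (p17, p16, p4) → 48.4845
Σ area = 1144.994

Check V−E+F: 13 − 33 + 22 = 2.

facets=22 area=1144.994


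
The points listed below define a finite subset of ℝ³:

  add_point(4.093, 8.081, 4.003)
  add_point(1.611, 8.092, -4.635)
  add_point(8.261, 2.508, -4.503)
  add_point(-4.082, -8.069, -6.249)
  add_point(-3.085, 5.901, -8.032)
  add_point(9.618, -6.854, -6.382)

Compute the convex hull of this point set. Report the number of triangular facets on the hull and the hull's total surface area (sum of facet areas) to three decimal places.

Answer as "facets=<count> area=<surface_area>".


facets=8 area=499.055

Extreme-point indices: [0, 1, 2, 3, 4, 5] — 6 of 6 on the boundary.

Facet areas (half cross-product norm):
  f1: (p0, p5, p3) → 127.3812
  f2: (p4, p5, p3) → 95.8617
  f3: (p4, p0, p3) → 99.7855
  f4: (p4, p0, p1) → 18.8564
  f5: (p2, p0, p5) → 38.0352
  f6: (p2, p0, p1) → 38.0087
  f7: (p2, p4, p5) → 56.0381
  f8: (p2, p4, p1) → 25.0878
Σ area = 499.055

Check V−E+F: 6 − 12 + 8 = 2.


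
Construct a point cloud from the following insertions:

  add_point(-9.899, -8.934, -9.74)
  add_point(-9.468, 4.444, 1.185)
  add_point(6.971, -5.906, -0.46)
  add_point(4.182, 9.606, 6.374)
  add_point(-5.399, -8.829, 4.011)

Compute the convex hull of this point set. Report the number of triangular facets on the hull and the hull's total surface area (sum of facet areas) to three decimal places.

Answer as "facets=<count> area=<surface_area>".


facets=6 area=701.975

5 of the 5 inputs are extreme points: [0, 1, 2, 3, 4].

Facet areas (half cross-product norm):
  f1: (p3, p2, p0) → 164.3879
  f2: (p1, p3, p0) → 116.4956
  f3: (p4, p2, p0) → 97.4390
  f4: (p4, p1, p0) → 98.6267
  f5: (p4, p3, p2) → 115.3124
  f6: (p4, p1, p3) → 109.7129
Σ area = 701.975

Check V−E+F: 5 − 9 + 6 = 2.


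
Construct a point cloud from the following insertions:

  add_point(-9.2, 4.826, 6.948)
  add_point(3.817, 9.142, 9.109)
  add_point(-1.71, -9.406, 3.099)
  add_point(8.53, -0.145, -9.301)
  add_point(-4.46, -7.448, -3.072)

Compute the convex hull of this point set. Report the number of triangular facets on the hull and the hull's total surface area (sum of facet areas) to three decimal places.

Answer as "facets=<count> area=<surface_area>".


5 of the 5 inputs are extreme points: [0, 1, 2, 3, 4].

Area of each hull facet:
  f1: (p1, p3, p0) → 146.5323
  f2: (p1, p2, p0) → 113.9488
  f3: (p1, p2, p3) → 171.5872
  f4: (p4, p3, p0) → 132.4520
  f5: (p4, p2, p0) → 56.8324
  f6: (p4, p2, p3) → 56.1646
Σ area = 677.517

Euler characteristic 5−9+6 = 2 ✓

facets=6 area=677.517


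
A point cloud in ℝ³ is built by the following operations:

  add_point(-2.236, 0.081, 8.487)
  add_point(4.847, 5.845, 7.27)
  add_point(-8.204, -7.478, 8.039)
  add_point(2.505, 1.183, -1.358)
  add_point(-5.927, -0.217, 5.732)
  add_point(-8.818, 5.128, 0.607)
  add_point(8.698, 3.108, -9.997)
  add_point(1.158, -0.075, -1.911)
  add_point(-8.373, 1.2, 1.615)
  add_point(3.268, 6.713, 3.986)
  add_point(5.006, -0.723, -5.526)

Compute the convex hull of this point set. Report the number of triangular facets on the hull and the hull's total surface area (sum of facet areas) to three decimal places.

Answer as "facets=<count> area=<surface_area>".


facets=12 area=605.528

Points on the hull: [0, 1, 2, 5, 6, 8, 9, 10] (8 of 11).

Facet areas (half cross-product norm):
  f1: (p9, p6, p5) → 97.3662
  f2: (p0, p2, p5) → 55.1027
  f3: (p8, p6, p5) → 41.8936
  f4: (p8, p2, p5) → 8.5036
  f5: (p1, p9, p5) → 18.8104
  f6: (p1, p0, p5) → 52.5500
  f7: (p1, p9, p6) → 23.2848
  f8: (p1, p0, p2) → 12.3904
  f9: (p10, p8, p6) → 38.1350
  f10: (p10, p8, p2) → 81.4312
  f11: (p10, p1, p6) → 47.2432
  f12: (p10, p1, p2) → 128.8169
Σ area = 605.528

Euler characteristic 8−18+12 = 2 ✓


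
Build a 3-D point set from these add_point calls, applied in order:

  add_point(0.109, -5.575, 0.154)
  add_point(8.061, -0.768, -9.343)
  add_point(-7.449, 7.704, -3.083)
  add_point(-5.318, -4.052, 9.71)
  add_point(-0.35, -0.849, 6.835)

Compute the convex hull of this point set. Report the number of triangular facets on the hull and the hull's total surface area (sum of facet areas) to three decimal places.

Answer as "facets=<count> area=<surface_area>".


Extreme-point indices: [0, 1, 2, 3, 4] — 5 of 5 on the boundary.

Facet areas (half cross-product norm):
  f1: (p0, p1, p2) → 102.3161
  f2: (p0, p3, p2) → 85.3037
  f3: (p4, p1, p2) → 125.9893
  f4: (p4, p3, p2) → 47.8592
  f5: (p4, p0, p1) → 49.7246
  f6: (p4, p0, p3) → 26.7502
Σ area = 437.943

Euler: V−E+F = 5−9+6 = 2.

facets=6 area=437.943


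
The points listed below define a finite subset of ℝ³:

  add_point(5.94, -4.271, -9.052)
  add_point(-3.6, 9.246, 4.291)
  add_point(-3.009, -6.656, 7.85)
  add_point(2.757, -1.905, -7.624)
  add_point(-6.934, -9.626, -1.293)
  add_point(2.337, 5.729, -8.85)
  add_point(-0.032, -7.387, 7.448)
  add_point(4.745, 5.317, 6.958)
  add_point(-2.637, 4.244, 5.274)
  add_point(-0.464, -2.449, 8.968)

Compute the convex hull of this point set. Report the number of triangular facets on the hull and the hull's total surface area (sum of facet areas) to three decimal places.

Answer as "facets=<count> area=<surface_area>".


Extreme-point indices: [0, 1, 2, 4, 5, 6, 7, 9] — 8 of 10 on the boundary.

Facet areas (half cross-product norm):
  f1: (p7, p9, p1) → 45.7607
  f2: (p5, p0, p4) → 84.7735
  f3: (p5, p1, p4) → 135.4526
  f4: (p5, p7, p0) → 84.8908
  f5: (p5, p7, p1) → 69.8351
  f6: (p6, p0, p4) → 89.1197
  f7: (p6, p7, p0) → 114.8695
  f8: (p6, p7, p9) → 18.4888
  f9: (p2, p6, p4) → 15.7839
  f10: (p2, p6, p9) → 7.5269
  f11: (p2, p1, p4) → 84.4326
  f12: (p2, p9, p1) → 27.3333
Σ area = 778.267

Euler: V−E+F = 8−18+12 = 2.

facets=12 area=778.267


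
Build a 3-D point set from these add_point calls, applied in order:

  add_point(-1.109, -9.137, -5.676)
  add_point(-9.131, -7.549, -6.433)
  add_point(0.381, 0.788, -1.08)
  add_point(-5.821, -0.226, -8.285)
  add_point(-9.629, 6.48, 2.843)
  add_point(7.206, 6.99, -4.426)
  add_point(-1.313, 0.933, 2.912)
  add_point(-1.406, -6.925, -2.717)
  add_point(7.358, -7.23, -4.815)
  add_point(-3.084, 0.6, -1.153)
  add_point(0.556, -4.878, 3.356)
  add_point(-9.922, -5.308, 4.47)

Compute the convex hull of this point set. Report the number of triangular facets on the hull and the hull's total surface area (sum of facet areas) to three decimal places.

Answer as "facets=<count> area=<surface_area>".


Extreme-point indices: [0, 1, 3, 4, 5, 6, 8, 10, 11] — 9 of 12 on the boundary.

Facet areas (half cross-product norm):
  f1: (p3, p5, p8) → 96.7806
  f2: (p4, p3, p5) → 102.0300
  f3: (p10, p5, p8) → 75.1287
  f4: (p1, p4, p11) → 66.2804
  f5: (p1, p4, p3) → 55.2591
  f6: (p6, p4, p5) → 61.1340
  f7: (p6, p10, p5) → 37.4230
  f8: (p6, p4, p11) → 50.4530
  f9: (p6, p10, p11) → 31.1875
  f10: (p0, p3, p8) → 43.6305
  f11: (p0, p1, p3) → 33.1828
  f12: (p0, p1, p11) → 45.8149
  f13: (p0, p10, p11) → 53.1819
  f14: (p0, p10, p8) → 41.5221
Σ area = 793.008

Euler characteristic 9−21+14 = 2 ✓

facets=14 area=793.008


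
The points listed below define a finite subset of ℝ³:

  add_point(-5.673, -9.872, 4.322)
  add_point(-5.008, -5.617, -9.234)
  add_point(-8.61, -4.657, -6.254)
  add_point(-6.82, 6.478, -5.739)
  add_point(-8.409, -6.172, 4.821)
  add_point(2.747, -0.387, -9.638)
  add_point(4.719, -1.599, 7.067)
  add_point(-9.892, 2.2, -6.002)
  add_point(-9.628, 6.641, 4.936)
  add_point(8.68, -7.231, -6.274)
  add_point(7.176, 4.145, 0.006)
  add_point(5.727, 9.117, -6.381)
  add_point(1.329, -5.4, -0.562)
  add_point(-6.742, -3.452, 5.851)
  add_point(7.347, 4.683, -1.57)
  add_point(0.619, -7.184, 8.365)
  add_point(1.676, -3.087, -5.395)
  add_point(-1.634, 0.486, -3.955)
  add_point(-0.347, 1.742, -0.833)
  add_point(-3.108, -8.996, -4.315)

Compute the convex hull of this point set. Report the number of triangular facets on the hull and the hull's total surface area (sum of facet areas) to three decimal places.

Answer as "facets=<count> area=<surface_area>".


facets=28 area=1135.046

Points on the hull: [0, 1, 2, 3, 4, 5, 6, 7, 8, 9, 10, 11, 13, 14, 15, 19] (16 of 20).

Area of each hull facet:
  f1: (p5, p11, p9) → 47.2398
  f2: (p14, p11, p9) → 40.2731
  f3: (p3, p8, p7) → 28.9940
  f4: (p3, p8, p11) → 67.7292
  f5: (p3, p5, p11) → 60.1084
  f6: (p0, p15, p9) → 66.2680
  f7: (p0, p19, p9) → 48.9504
  f8: (p1, p5, p9) → 45.0136
  f9: (p1, p19, p9) → 37.6729
  f10: (p1, p3, p7) → 23.8798
  f11: (p1, p3, p5) → 54.5378
  f12: (p6, p8, p15) → 58.5789
  f13: (p6, p15, p9) → 52.9023
  f14: (p4, p0, p15) → 18.2045
  f15: (p4, p8, p7) → 70.2757
  f16: (p2, p0, p19) → 32.7492
  f17: (p2, p1, p19) → 14.7690
  f18: (p2, p4, p0) → 25.8723
  f19: (p2, p1, p7) → 15.5479
  f20: (p2, p4, p7) → 38.8219
  f21: (p10, p6, p8) → 77.4588
  f22: (p10, p8, p11) → 72.6796
  f23: (p10, p14, p11) → 2.8900
  f24: (p10, p14, p9) → 10.7618
  f25: (p10, p6, p9) → 61.0543
  f26: (p13, p8, p15) → 33.6072
  f27: (p13, p4, p15) → 14.2680
  f28: (p13, p4, p8) → 13.9370
Σ area = 1135.046

Check V−E+F: 16 − 42 + 28 = 2.


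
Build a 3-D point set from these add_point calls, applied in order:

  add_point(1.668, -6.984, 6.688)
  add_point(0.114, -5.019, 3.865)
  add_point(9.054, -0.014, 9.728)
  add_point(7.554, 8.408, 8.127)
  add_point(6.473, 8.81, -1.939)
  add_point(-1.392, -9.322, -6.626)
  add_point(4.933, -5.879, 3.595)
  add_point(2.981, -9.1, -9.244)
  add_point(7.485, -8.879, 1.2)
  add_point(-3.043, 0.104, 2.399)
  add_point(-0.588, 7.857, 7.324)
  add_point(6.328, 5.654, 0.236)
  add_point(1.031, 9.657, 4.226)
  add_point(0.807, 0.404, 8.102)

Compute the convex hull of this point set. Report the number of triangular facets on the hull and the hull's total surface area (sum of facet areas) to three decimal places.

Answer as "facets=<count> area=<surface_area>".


facets=18 area=812.456

Extreme-point indices: [0, 2, 3, 4, 5, 7, 8, 9, 10, 12, 13] — 11 of 14 on the boundary.

Per-facet area ½‖(b−a)×(c−a)‖:
  f1: (p10, p12, p9) → 18.6427
  f2: (p5, p4, p7) → 50.1364
  f3: (p5, p12, p9) → 48.1607
  f4: (p5, p4, p12) → 83.9564
  f5: (p8, p4, p2) → 91.2259
  f6: (p8, p4, p7) → 100.9741
  f7: (p8, p5, p7) → 28.7680
  f8: (p0, p8, p2) → 43.0688
  f9: (p0, p8, p5) → 48.5061
  f10: (p0, p5, p9) → 60.0589
  f11: (p3, p4, p2) → 42.8054
  f12: (p3, p4, p12) → 31.2171
  f13: (p3, p10, p2) → 35.4068
  f14: (p3, p10, p12) → 15.0241
  f15: (p13, p10, p2) → 31.0760
  f16: (p13, p0, p2) → 31.6151
  f17: (p13, p10, p9) → 25.9744
  f18: (p13, p0, p9) → 25.8394
Σ area = 812.456

Euler: V−E+F = 11−27+18 = 2.


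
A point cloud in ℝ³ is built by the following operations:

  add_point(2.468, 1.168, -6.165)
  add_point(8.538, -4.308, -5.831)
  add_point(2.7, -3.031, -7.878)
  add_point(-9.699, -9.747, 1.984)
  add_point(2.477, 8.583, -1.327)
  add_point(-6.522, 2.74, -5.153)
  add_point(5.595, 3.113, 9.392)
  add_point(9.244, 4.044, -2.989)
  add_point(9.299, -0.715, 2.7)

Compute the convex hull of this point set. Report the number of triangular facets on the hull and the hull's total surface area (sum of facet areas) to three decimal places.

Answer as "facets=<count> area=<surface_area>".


Extreme-point indices: [0, 1, 2, 3, 4, 5, 6, 7, 8] — 9 of 9 on the boundary.

Triangle areas on the boundary:
  f1: (p6, p8, p3) → 88.6679
  f2: (p1, p8, p3) → 94.0830
  f3: (p1, p2, p3) → 49.7806
  f4: (p5, p2, p3) → 81.7680
  f5: (p5, p6, p3) → 136.1097
  f6: (p5, p6, p4) → 68.3304
  f7: (p7, p1, p2) → 27.9515
  f8: (p7, p1, p8) → 30.6403
  f9: (p7, p6, p8) → 30.1605
  f10: (p7, p6, p4) → 49.7423
  f11: (p0, p5, p4) → 39.8059
  f12: (p0, p5, p2) → 20.1866
  f13: (p0, p7, p4) → 30.3625
  f14: (p0, p7, p2) → 16.3635
Σ area = 763.953

Euler characteristic 9−21+14 = 2 ✓

facets=14 area=763.953


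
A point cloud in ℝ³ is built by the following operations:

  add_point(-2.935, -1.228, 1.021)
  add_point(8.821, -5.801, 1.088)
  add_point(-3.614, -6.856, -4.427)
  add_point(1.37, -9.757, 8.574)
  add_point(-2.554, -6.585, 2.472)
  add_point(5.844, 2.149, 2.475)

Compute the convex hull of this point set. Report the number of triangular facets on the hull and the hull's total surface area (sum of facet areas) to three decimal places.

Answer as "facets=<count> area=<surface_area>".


Hull vertices (6/6): indices [0, 1, 2, 3, 4, 5].

Triangle areas on the boundary:
  f1: (p5, p1, p2) → 57.7350
  f2: (p3, p1, p2) → 71.7561
  f3: (p3, p5, p1) → 48.5044
  f4: (p0, p5, p2) → 33.6089
  f5: (p0, p3, p5) → 57.0913
  f6: (p4, p3, p2) → 15.7963
  f7: (p4, p0, p2) → 18.9059
  f8: (p4, p0, p3) → 17.2677
Σ area = 320.666

Euler characteristic 6−12+8 = 2 ✓

facets=8 area=320.666


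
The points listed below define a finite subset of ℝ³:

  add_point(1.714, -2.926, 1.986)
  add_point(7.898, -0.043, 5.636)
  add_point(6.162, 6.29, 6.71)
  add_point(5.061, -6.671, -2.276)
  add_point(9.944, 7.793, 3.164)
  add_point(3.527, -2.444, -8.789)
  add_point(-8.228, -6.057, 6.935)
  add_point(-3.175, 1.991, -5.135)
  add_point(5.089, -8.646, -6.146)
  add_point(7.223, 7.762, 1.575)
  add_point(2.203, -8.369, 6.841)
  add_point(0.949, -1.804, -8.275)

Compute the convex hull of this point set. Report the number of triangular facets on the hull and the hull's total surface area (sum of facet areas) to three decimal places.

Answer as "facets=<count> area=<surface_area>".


Extreme-point indices: [1, 2, 4, 5, 6, 7, 8, 9, 10, 11] — 10 of 12 on the boundary.

Facet areas (half cross-product norm):
  f1: (p5, p8, p4) → 57.7808
  f2: (p10, p8, p6) → 69.2681
  f3: (p2, p10, p6) → 81.0365
  f4: (p2, p7, p6) → 116.5123
  f5: (p1, p8, p4) → 58.9201
  f6: (p1, p10, p8) → 65.9316
  f7: (p1, p2, p4) → 17.9532
  f8: (p1, p2, p10) → 26.6607
  f9: (p9, p5, p4) → 19.4683
  f10: (p9, p7, p5) → 59.4729
  f11: (p9, p2, p4) → 8.1732
  f12: (p9, p2, p7) → 36.4256
  f13: (p11, p5, p8) → 8.7535
  f14: (p11, p7, p5) → 4.6569
  f15: (p11, p8, p6) → 74.6632
  f16: (p11, p7, p6) → 47.2863
Σ area = 752.963

Check V−E+F: 10 − 24 + 16 = 2.

facets=16 area=752.963


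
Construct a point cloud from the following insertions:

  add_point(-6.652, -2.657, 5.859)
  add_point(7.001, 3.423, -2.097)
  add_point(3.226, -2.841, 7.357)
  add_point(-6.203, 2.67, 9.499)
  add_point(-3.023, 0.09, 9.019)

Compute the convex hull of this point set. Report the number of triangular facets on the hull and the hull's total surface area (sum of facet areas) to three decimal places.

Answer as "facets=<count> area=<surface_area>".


facets=6 area=213.192

Points on the hull: [0, 1, 2, 3, 4] (5 of 5).

Triangle areas on the boundary:
  f1: (p3, p1, p0) → 54.5423
  f2: (p2, p1, p0) → 58.6999
  f3: (p2, p3, p1) → 65.6534
  f4: (p4, p3, p0) → 11.3278
  f5: (p4, p2, p0) → 19.1021
  f6: (p4, p2, p3) → 3.8662
Σ area = 213.192

Euler: V−E+F = 5−9+6 = 2.


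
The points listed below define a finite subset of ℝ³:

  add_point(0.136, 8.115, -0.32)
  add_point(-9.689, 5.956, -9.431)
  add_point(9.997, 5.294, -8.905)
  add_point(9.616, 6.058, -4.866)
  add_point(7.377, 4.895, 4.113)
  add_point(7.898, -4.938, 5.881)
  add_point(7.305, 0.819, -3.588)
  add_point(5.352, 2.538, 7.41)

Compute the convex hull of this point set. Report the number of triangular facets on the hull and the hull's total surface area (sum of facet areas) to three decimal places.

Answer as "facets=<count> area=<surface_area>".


facets=12 area=577.522

8 of the 8 inputs are extreme points: [0, 1, 2, 3, 4, 5, 6, 7].

Area of each hull facet:
  f1: (p0, p2, p1) → 90.5477
  f2: (p6, p2, p1) → 69.5226
  f3: (p6, p5, p1) → 92.1966
  f4: (p6, p5, p2) → 17.9466
  f5: (p7, p5, p1) → 89.8573
  f6: (p7, p0, p1) → 49.3144
  f7: (p7, p4, p5) → 17.8406
  f8: (p7, p4, p0) → 20.2210
  f9: (p3, p5, p2) → 26.4934
  f10: (p3, p4, p5) → 44.7848
  f11: (p3, p0, p2) → 18.7187
  f12: (p3, p4, p0) → 40.0783
Σ area = 577.522

Check V−E+F: 8 − 18 + 12 = 2.


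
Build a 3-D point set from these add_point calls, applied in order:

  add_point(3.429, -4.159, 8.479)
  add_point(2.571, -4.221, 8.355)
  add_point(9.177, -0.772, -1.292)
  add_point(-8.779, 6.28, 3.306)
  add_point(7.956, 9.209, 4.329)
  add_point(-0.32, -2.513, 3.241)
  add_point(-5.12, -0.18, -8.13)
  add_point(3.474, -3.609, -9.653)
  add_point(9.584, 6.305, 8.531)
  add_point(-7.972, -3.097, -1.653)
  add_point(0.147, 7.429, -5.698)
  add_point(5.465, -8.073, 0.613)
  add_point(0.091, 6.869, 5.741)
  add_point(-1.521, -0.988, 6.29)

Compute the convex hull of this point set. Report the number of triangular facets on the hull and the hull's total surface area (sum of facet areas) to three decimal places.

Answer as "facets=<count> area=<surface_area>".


facets=22 area=927.381

13 of the 14 inputs are extreme points: [0, 1, 2, 3, 4, 6, 7, 8, 9, 10, 11, 12, 13].

Per-facet area ½‖(b−a)×(c−a)‖:
  f1: (p9, p7, p11) → 74.1455
  f2: (p9, p1, p11) → 62.9643
  f3: (p2, p11, p8) → 47.9282
  f4: (p2, p7, p11) → 42.2452
  f5: (p2, p10, p7) → 59.8948
  f6: (p12, p1, p3) → 52.6180
  f7: (p12, p1, p8) → 54.7250
  f8: (p0, p11, p8) → 52.8121
  f9: (p0, p1, p8) → 4.3615
  f10: (p0, p1, p11) → 3.9103
  f11: (p13, p1, p3) → 4.3542
  f12: (p13, p9, p3) → 48.5837
  f13: (p13, p9, p1) → 23.1271
  f14: (p6, p10, p7) → 44.1909
  f15: (p6, p9, p7) → 33.7582
  f16: (p6, p10, p3) → 58.5047
  f17: (p6, p9, p3) → 40.5624
  f18: (p4, p2, p8) → 30.6593
  f19: (p4, p2, p10) → 66.4890
  f20: (p4, p12, p8) → 22.3187
  f21: (p4, p10, p3) → 81.1588
  f22: (p4, p12, p3) → 18.0689
Σ area = 927.381

Check V−E+F: 13 − 33 + 22 = 2.


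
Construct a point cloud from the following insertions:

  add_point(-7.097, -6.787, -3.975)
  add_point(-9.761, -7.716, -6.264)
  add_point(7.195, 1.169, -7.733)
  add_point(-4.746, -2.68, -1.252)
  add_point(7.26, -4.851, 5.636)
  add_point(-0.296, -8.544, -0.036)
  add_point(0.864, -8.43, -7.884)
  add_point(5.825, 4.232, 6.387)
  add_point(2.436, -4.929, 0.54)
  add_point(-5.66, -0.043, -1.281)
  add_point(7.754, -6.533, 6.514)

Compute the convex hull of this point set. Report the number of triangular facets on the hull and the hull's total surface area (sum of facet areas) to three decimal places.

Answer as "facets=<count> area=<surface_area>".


facets=14 area=633.517

9 of the 11 inputs are extreme points: [0, 1, 2, 3, 5, 6, 7, 9, 10].

Per-facet area ½‖(b−a)×(c−a)‖:
  f1: (p2, p6, p1) → 54.1375
  f2: (p2, p7, p10) → 77.5443
  f3: (p2, p6, p10) → 86.7065
  f4: (p9, p7, p10) → 78.2217
  f5: (p9, p2, p1) → 70.8022
  f6: (p9, p2, p7) → 90.6364
  f7: (p5, p10, p1) → 16.7575
  f8: (p5, p6, p1) → 40.8683
  f9: (p5, p6, p10) → 36.3463
  f10: (p0, p10, p1) → 8.5544
  f11: (p0, p9, p1) → 10.7121
  f12: (p3, p9, p10) → 18.2137
  f13: (p3, p0, p10) → 37.7270
  f14: (p3, p0, p9) → 6.2892
Σ area = 633.517

Euler: V−E+F = 9−21+14 = 2.


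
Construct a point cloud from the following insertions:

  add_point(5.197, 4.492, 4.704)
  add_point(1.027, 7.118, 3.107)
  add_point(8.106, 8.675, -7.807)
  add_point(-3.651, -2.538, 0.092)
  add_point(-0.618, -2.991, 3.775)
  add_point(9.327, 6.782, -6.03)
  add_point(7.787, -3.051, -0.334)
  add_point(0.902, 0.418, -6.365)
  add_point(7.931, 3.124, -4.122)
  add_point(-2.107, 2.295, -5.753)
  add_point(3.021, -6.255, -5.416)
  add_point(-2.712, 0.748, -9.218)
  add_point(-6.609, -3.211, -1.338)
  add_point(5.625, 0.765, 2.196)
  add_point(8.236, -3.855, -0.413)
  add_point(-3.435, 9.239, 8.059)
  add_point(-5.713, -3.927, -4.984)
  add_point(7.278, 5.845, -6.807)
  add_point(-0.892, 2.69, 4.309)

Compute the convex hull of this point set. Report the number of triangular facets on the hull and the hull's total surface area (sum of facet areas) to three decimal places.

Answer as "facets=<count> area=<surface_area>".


Extreme-point indices: [0, 2, 4, 5, 10, 11, 12, 14, 15, 16] — 10 of 19 on the boundary.

Area of each hull facet:
  f1: (p11, p15, p12) → 76.4843
  f2: (p2, p11, p15) → 122.9397
  f3: (p4, p15, p12) → 52.1020
  f4: (p0, p14, p5) → 55.0301
  f5: (p0, p2, p5) → 14.0955
  f6: (p0, p2, p15) → 66.2059
  f7: (p0, p4, p15) → 49.2098
  f8: (p0, p4, p14) → 42.0549
  f9: (p10, p4, p12) → 38.9122
  f10: (p10, p4, p14) → 35.6029
  f11: (p10, p14, p5) → 45.9612
  f12: (p10, p2, p5) → 18.7287
  f13: (p10, p2, p11) → 65.9236
  f14: (p16, p11, p12) → 11.1167
  f15: (p16, p10, p12) → 16.3845
  f16: (p16, p10, p11) → 30.4175
Σ area = 741.169

Check V−E+F: 10 − 24 + 16 = 2.

facets=16 area=741.169


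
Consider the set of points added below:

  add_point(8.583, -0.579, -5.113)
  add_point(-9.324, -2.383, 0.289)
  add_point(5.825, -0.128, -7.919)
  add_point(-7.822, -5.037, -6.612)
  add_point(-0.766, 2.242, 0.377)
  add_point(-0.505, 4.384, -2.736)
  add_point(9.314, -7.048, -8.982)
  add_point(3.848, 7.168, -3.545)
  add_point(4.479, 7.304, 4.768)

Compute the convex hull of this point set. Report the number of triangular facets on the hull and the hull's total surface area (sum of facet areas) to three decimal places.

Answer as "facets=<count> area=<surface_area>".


8 of the 9 inputs are extreme points: [0, 1, 2, 3, 5, 6, 7, 8].

Per-facet area ½‖(b−a)×(c−a)‖:
  f1: (p8, p6, p1) → 165.4186
  f2: (p0, p8, p6) → 20.1491
  f3: (p3, p6, p1) → 61.2687
  f4: (p7, p0, p8) → 38.0095
  f5: (p2, p3, p6) → 56.4558
  f6: (p2, p7, p3) → 63.5679
  f7: (p2, p0, p6) → 14.7003
  f8: (p2, p7, p0) → 17.2029
  f9: (p5, p3, p1) → 42.7011
  f10: (p5, p7, p3) → 17.9196
  f11: (p5, p8, p1) → 50.5459
  f12: (p5, p7, p8) → 21.7298
Σ area = 569.669

Euler characteristic 8−18+12 = 2 ✓

facets=12 area=569.669


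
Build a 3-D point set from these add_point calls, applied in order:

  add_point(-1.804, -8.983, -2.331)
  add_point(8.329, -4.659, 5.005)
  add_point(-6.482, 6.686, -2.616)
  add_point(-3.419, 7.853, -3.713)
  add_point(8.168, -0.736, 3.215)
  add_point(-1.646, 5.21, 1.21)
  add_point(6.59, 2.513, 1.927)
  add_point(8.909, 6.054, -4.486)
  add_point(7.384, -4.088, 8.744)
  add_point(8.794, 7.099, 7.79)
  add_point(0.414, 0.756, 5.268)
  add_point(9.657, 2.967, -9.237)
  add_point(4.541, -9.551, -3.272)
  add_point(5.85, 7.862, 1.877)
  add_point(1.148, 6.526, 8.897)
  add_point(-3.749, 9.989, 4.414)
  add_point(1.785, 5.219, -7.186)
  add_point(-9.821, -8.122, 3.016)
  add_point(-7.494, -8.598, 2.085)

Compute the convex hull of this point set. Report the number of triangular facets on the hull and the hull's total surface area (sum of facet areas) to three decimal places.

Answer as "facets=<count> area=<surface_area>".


facets=26 area=1110.553

Points on the hull: [0, 1, 2, 3, 7, 8, 9, 11, 12, 13, 14, 15, 16, 17, 18] (15 of 19).

Area of each hull facet:
  f1: (p14, p15, p17) → 70.4532
  f2: (p8, p14, p17) → 109.8417
  f3: (p2, p15, p17) → 66.0176
  f4: (p3, p2, p15) → 14.0504
  f5: (p9, p8, p14) → 42.8713
  f6: (p9, p14, p15) → 24.6733
  f7: (p9, p13, p15) → 32.9278
  f8: (p0, p12, p11) → 44.9998
  f9: (p0, p2, p17) → 75.1500
  f10: (p18, p8, p17) → 17.1117
  f11: (p18, p12, p8) → 87.3975
  f12: (p18, p0, p17) → 2.7889
  f13: (p18, p0, p12) → 11.3901
  f14: (p1, p12, p11) → 74.7536
  f15: (p1, p12, p8) → 13.3548
  f16: (p1, p9, p11) → 94.6814
  f17: (p1, p9, p8) → 22.0454
  f18: (p16, p3, p2) → 8.2532
  f19: (p16, p0, p11) → 65.0548
  f20: (p16, p0, p2) → 72.1104
  f21: (p7, p13, p15) → 27.5705
  f22: (p7, p3, p15) → 52.0039
  f23: (p7, p9, p11) → 17.0237
  f24: (p7, p9, p13) → 20.0397
  f25: (p7, p16, p11) → 21.3127
  f26: (p7, p16, p3) → 22.6752
Σ area = 1110.553

Check V−E+F: 15 − 39 + 26 = 2.


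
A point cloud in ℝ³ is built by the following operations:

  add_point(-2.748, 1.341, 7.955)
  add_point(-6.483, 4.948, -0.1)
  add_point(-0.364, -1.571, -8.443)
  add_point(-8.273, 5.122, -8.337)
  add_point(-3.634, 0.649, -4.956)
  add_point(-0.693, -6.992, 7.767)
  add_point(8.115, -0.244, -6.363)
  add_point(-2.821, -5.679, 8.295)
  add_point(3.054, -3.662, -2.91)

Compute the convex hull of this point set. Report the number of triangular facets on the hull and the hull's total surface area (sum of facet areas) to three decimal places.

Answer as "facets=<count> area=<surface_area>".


facets=12 area=532.102

Hull vertices (8/9): indices [0, 1, 2, 3, 5, 6, 7, 8].

Triangle areas on the boundary:
  f1: (p2, p6, p3) → 35.4007
  f2: (p0, p5, p6) → 75.0485
  f3: (p8, p5, p6) → 24.1360
  f4: (p8, p2, p6) → 23.5418
  f5: (p8, p2, p5) → 30.2462
  f6: (p1, p6, p3) → 69.3709
  f7: (p1, p0, p6) → 79.2630
  f8: (p7, p0, p5) → 7.8062
  f9: (p7, p1, p0) → 30.6801
  f10: (p7, p1, p3) → 44.6538
  f11: (p7, p2, p3) → 90.1365
  f12: (p7, p2, p5) → 21.8186
Σ area = 532.102

Check V−E+F: 8 − 18 + 12 = 2.


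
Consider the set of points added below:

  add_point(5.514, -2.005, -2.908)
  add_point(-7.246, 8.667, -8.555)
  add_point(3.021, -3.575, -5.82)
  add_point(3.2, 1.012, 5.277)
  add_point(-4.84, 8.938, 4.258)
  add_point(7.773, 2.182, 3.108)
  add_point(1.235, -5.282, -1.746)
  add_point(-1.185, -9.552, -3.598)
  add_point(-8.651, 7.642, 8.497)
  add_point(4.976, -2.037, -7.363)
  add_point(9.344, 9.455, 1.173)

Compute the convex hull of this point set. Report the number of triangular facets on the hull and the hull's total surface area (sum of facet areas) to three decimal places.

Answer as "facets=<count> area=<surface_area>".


facets=14 area=852.425

Points on the hull: [0, 1, 3, 4, 5, 7, 8, 9, 10] (9 of 11).

Triangle areas on the boundary:
  f1: (p1, p7, p8) → 163.2227
  f2: (p9, p1, p10) → 118.2284
  f3: (p9, p1, p7) → 84.7483
  f4: (p3, p10, p8) → 76.8342
  f5: (p3, p7, p8) → 98.2933
  f6: (p4, p10, p8) → 25.5548
  f7: (p4, p1, p8) → 30.8384
  f8: (p4, p1, p10) → 94.6635
  f9: (p5, p9, p10) → 44.0902
  f10: (p5, p3, p10) → 17.3166
  f11: (p5, p3, p7) → 37.0228
  f12: (p0, p9, p7) → 22.4298
  f13: (p0, p5, p7) → 29.2805
  f14: (p0, p5, p9) → 9.9015
Σ area = 852.425

Check V−E+F: 9 − 21 + 14 = 2.


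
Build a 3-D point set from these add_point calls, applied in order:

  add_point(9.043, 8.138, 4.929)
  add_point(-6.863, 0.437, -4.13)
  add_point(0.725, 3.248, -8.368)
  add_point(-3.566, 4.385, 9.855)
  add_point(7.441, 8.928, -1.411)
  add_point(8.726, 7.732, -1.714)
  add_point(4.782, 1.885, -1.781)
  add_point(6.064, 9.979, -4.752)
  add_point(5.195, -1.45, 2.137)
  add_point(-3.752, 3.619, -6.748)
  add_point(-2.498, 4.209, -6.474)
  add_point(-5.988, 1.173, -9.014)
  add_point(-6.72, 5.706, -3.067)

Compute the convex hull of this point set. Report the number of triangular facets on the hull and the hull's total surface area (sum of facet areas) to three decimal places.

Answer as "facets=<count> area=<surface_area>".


Hull vertices (10/13): indices [0, 1, 2, 3, 5, 6, 7, 8, 11, 12].

Per-facet area ½‖(b−a)×(c−a)‖:
  f1: (p3, p8, p1) → 82.7746
  f2: (p3, p8, p0) → 66.3248
  f3: (p5, p8, p0) → 33.6335
  f4: (p6, p2, p8) → 12.4318
  f5: (p6, p5, p8) → 15.9325
  f6: (p6, p5, p2) → 27.3765
  f7: (p7, p5, p2) → 20.9454
  f8: (p7, p5, p0) → 11.6613
  f9: (p7, p3, p0) → 71.8065
  f10: (p12, p3, p1) → 35.7549
  f11: (p12, p7, p3) → 90.5585
  f12: (p11, p7, p2) → 20.0432
  f13: (p11, p12, p7) → 51.0313
  f14: (p11, p12, p1) → 13.4727
  f15: (p11, p8, p1) → 32.6960
  f16: (p11, p2, p8) → 41.4020
Σ area = 627.845

Check V−E+F: 10 − 24 + 16 = 2.

facets=16 area=627.845
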